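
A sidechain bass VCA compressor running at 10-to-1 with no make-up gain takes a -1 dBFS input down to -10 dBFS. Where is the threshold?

-11 dBFS

Input is 10 dB above T (since output overshoot × R = input overshoot: (-10 − T)·10 = -1 − T gives T = -11 dBFS).
Check: -11 + (-1 − (-11))/10 = -11 + 1 = -10 dBFS. ✓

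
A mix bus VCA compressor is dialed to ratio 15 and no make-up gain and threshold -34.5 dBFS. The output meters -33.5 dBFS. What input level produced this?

That's 1 dB above the -34.5 dBFS threshold.
Input overshoot = R × output overshoot = 15 dB → input = -34.5 + 15 = -19.5 dBFS.

-19.5 dBFS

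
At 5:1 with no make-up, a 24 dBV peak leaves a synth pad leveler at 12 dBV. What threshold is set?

9 dBV

Let T be the threshold. Output overshoot = (input overshoot)/R, so 12 − T = (24 − T)/5.
5·(12 − T) = 24 − T → 4·T = 60 − 24 = 36.
T = 36/4 = 9 dBV.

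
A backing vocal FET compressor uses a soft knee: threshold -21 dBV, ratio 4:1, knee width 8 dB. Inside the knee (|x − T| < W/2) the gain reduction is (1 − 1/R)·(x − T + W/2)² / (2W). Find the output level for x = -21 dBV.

-21.75 dBV

x − T + W/2 = -21 − (-21) + 4 = 4.
GR = (1 − 1/4) × 4² / 16 = 0.75 × 16 / 16 = 0.75 dB.
Output = -21 − 0.75 = -21.75 dBV.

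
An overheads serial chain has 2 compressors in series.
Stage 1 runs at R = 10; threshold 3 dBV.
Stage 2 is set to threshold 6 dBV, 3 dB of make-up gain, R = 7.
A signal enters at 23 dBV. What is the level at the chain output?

8 dBV

Stage 1: overshoot 20 dB → 20/10 = 2 dB → 5 dBV.
Stage 2: 5 dBV is at or below the 6 dBV threshold — no compression; make-up brings it to 8 dBV.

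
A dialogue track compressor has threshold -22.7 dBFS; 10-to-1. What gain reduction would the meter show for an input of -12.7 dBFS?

9 dB

-12.7 dBFS exceeds the threshold by 10 dB.
At 10:1, output sits 10/10 = 1 dB above threshold.
GR = overshoot in − overshoot out = 10 − 1 = 9 dB.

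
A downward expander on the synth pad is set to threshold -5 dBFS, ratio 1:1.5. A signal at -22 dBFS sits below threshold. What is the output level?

Below threshold, a 1:1.5 expander applies gain = (1.5−1)×(T − x) of attenuation.
(1.5−1) × 17 = 8.5 dB, so output = -22 − 8.5 = -30.5 dBFS.

-30.5 dBFS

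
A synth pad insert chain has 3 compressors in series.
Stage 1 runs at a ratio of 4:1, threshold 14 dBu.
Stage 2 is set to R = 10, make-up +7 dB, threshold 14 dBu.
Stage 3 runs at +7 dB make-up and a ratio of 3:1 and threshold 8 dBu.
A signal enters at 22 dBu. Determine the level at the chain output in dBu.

19.4 dBu

Stage 1: 22 dBu is 8 dB over 14 dBu; at 4:1 that becomes 2 dB over, giving 16 dBu.
Stage 2: overshoot 2 dB → 2/10 = 0.2 dB → 14.2 dBu; +7 dB make-up → 21.2 dBu.
Stage 3: 21.2 dBu is 13.2 dB over 8 dBu; at 3:1 that becomes 4.4 dB over, giving 12.4 dBu; +7 dB make-up → 19.4 dBu.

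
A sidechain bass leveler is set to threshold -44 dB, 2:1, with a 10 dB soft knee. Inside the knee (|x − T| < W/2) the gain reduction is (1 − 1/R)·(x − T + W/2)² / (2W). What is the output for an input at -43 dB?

x − T + W/2 = -43 − (-44) + 5 = 6.
GR = (1 − 1/2) × 6² / 20 = 0.5 × 36 / 20 = 0.9 dB.
Output = -43 − 0.9 = -43.9 dB.

-43.9 dB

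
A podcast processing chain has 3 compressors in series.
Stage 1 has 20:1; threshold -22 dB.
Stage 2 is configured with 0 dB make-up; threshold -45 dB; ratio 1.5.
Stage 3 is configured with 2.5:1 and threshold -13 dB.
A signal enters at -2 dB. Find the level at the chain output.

-29 dB

Stage 1: 20 dB above -22 dB, reduced 20:1 to 1 dB above → -21 dB.
Stage 2: -21 dB is 24 dB over -45 dB; at 1.5:1 that becomes 16 dB over, giving -29 dB.
Stage 3: -29 dB ≤ -13 dB, so stage 3 doesn't engage; output -29 dB.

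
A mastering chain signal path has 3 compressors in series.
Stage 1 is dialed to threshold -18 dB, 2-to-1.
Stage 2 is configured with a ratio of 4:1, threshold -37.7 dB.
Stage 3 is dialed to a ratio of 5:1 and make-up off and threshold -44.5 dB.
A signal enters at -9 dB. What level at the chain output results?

-41.93 dB

Stage 1: overshoot 9 dB → 9/2 = 4.5 dB → -13.5 dB.
Stage 2: 24.2 dB above -37.7 dB, reduced 4:1 to 6.05 dB above → -31.65 dB.
Stage 3: -31.65 dB is 12.85 dB over -44.5 dB; at 5:1 that becomes 2.57 dB over, giving -41.93 dB.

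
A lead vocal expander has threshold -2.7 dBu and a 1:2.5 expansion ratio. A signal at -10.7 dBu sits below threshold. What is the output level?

The input is 8 dB below the -2.7 dBu threshold.
A 1:2.5 expander multiplies undershoot by 2.5: 8 × 2.5 = 20 dB below threshold.
Output = -2.7 − 20 = -22.7 dBu.

-22.7 dBu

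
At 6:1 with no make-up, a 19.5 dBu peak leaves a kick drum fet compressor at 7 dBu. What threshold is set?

4.5 dBu

Gain reduction = 19.5 − 7 = 12.5 dB; output overshoot = GR / (R − 1) = 12.5 / 5 = 2.5 dB.
Threshold = output − output overshoot = 7 − 2.5 = 4.5 dBu.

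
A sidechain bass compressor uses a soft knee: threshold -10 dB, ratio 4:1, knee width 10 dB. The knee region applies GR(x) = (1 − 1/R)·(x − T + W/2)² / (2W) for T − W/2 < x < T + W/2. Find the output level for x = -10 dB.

x − T + W/2 = -10 − (-10) + 5 = 5.
GR = (1 − 1/4) × 5² / 20 = 0.75 × 25 / 20 = 0.9375 dB.
Output = -10 − 0.9375 = -10.9375 dB.

-10.9375 dB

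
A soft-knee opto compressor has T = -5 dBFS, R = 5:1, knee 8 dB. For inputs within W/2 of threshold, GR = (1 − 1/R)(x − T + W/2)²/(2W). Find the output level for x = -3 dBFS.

x − T + W/2 = -3 − (-5) + 4 = 6.
GR = (1 − 1/5) × 6² / 16 = 0.8 × 36 / 16 = 1.8 dB.
Output = -3 − 1.8 = -4.8 dBFS.

-4.8 dBFS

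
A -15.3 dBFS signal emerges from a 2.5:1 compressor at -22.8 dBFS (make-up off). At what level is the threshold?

Let T be the threshold. Output overshoot = (input overshoot)/R, so -22.8 − T = (-15.3 − T)/2.5.
2.5·(-22.8 − T) = -15.3 − T → 1.5·T = -57 − (-15.3) = -41.7.
T = -41.7/1.5 = -27.8 dBFS.

-27.8 dBFS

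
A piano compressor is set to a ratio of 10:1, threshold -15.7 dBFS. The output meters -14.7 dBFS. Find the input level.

The compressed level sits -14.7 − (-15.7) = 1 dB over threshold.
Undo the ratio: input overshoot = 1 × 10 = 10 dB, giving input = -5.7 dBFS.

-5.7 dBFS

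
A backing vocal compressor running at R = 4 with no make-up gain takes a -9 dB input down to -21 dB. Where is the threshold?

-25 dB

Input is 16 dB above T (since output overshoot × R = input overshoot: (-21 − T)·4 = -9 − T gives T = -25 dB).
Check: -25 + (-9 − (-25))/4 = -25 + 4 = -21 dB. ✓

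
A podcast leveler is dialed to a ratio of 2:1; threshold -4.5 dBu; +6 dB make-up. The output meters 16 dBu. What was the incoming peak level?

24.5 dBu

Remove make-up: 16 − 6 = 10 dBu.
The compressed level sits 10 − (-4.5) = 14.5 dB over threshold.
Undo the ratio: input overshoot = 14.5 × 2 = 29 dB, giving input = 24.5 dBu.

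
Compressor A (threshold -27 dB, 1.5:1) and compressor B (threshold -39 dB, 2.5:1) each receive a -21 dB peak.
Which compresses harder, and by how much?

B, by 8.8 dB

A: 6 dB over, compressed to 4 dB over, so 2 dB of GR.
B: 18 dB over, compressed to 7.2 dB over, so 10.8 dB of GR.
B reduces 8.8 dB more.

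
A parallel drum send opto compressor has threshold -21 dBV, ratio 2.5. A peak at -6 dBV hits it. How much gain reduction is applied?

-6 dBV exceeds the threshold by 15 dB.
After 2.5:1 compression the overshoot becomes 15/2.5 = 6 dB.
So the signal is attenuated by 15 − 6 = 9 dB.

9 dB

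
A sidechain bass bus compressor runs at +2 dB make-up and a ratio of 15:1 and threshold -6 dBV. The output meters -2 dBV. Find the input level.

24 dBV

Before make-up, the level was -2 − 2 = -4 dBV.
That's 2 dB above the -6 dBV threshold.
Input overshoot = R × output overshoot = 30 dB → input = -6 + 30 = 24 dBV.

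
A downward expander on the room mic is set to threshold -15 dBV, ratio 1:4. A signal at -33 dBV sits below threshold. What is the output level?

Undershoot = (-15) − (-33) = 18 dB.
At 1:4, that expands to 72 dB under threshold.
Output = -15 − 72 = -87 dBV.

-87 dBV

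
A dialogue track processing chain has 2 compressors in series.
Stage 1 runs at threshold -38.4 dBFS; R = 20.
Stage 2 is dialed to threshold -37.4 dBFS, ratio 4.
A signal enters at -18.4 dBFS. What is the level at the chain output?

Stage 1: 20 dB above -38.4 dBFS, reduced 20:1 to 1 dB above → -37.4 dBFS.
Stage 2: -37.4 dBFS is at or below the -37.4 dBFS threshold — no compression; output -37.4 dBFS.

-37.4 dBFS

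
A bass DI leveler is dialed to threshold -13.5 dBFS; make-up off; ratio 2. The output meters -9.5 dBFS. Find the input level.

The compressed level sits -9.5 − (-13.5) = 4 dB over threshold.
Undo the ratio: input overshoot = 4 × 2 = 8 dB, giving input = -5.5 dBFS.

-5.5 dBFS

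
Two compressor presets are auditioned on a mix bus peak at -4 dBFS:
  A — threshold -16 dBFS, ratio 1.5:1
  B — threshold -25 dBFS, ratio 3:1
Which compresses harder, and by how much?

A: 12 dB over, compressed to 8 dB over, so 4 dB of GR.
B: 21 dB over, compressed to 7 dB over, so 14 dB of GR.
B reduces 10 dB more.

B, by 10 dB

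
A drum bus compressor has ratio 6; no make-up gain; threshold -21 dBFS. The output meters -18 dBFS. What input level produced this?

-3 dBFS

The compressed level sits -18 − (-21) = 3 dB over threshold.
Undo the ratio: input overshoot = 3 × 6 = 18 dB, giving input = -3 dBFS.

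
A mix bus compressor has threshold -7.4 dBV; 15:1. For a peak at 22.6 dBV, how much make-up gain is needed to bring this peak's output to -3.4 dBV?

Overshoot 30 dB → 30/15 = 2 dB after compression, so the compressed level is -7.4 + 2 = -5.4 dBV.
Make-up = target − compressed = -3.4 − (-5.4) = 2 dB.

2 dB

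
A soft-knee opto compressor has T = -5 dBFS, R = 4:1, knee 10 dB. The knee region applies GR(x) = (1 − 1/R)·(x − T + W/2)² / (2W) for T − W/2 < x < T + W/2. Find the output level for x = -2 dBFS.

x − T + W/2 = -2 − (-5) + 5 = 8.
GR = (1 − 1/4) × 8² / 20 = 0.75 × 64 / 20 = 2.4 dB.
Output = -2 − 2.4 = -4.4 dBFS.

-4.4 dBFS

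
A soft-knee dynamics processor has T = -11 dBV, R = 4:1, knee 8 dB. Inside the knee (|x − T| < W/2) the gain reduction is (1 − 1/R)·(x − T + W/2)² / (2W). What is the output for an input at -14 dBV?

x − T + W/2 = -14 − (-11) + 4 = 1.
GR = (1 − 1/4) × 1² / 16 = 0.75 × 1 / 16 = 0.046875 dB.
Output = -14 − 0.046875 = -14.046875 dBV.

-14.046875 dBV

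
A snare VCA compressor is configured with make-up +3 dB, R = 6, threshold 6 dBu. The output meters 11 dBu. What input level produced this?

18 dBu

Stripping the +3 dB make-up gives 8 dBu at the gain stage.
That's 2 dB above the 6 dBu threshold.
Input overshoot = R × output overshoot = 12 dB → input = 6 + 12 = 18 dBu.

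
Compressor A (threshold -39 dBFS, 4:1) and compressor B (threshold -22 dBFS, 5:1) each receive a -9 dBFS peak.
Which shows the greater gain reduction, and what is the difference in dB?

A, by 12.1 dB

A: overshoot 30 dB → output overshoot 7.5 dB → GR 22.5 dB.
B: overshoot 13 dB → output overshoot 2.6 dB → GR 10.4 dB.
A applies 12.1 dB more gain reduction.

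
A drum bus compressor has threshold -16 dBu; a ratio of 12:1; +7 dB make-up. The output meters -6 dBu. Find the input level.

Before make-up, the level was -6 − 7 = -13 dBu.
Post-compression overshoot = -13 − (-16) = 3 dB.
Undo the ratio: input overshoot = 3 × 12 = 36 dB, giving input = 20 dBu.

20 dBu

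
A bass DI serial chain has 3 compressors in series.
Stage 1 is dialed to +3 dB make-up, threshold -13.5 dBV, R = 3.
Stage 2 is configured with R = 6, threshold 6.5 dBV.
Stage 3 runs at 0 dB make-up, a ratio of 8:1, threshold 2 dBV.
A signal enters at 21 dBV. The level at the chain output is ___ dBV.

1 dBV

Stage 1: 21 dBV is 34.5 dB over -13.5 dBV; at 3:1 that becomes 11.5 dB over, giving -2 dBV; +3 dB make-up → 1 dBV.
Stage 2: 1 dBV ≤ 6.5 dBV, so stage 2 doesn't engage; output 1 dBV.
Stage 3: 1 dBV is at or below the 2 dBV threshold — no compression; output 1 dBV.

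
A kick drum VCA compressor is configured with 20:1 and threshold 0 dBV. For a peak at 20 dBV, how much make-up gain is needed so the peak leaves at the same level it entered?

19 dB

Without make-up, output = threshold + overshoot/20 = 0 + 1 = 1 dBV.
Gap to target: 19 dB.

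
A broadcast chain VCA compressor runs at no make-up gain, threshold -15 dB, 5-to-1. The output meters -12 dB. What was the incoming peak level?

That's 3 dB above the -15 dB threshold.
Input overshoot = R × output overshoot = 15 dB → input = -15 + 15 = 0 dB.

0 dB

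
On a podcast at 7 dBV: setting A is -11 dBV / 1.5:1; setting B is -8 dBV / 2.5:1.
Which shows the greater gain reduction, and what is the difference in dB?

A: 18 dB over, compressed to 12 dB over, so 6 dB of GR.
B: 15 dB over, compressed to 6 dB over, so 9 dB of GR.
B applies 3 dB more gain reduction.

B, by 3 dB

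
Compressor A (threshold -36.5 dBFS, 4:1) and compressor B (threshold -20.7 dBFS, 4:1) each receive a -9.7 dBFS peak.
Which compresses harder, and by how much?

A, by 11.85 dB

A: GR = 26.8 − 26.8/4 = 20.1 dB.
B: GR = 11 − 11/4 = 8.25 dB.
A applies 11.85 dB more gain reduction.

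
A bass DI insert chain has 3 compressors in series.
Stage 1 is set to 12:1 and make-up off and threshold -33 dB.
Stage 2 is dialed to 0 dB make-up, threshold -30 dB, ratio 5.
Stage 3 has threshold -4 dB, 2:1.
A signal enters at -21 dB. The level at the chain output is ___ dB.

Stage 1: 12 dB above -33 dB, reduced 12:1 to 1 dB above → -32 dB.
Stage 2: -32 dB is at or below the -30 dB threshold — no compression; output -32 dB.
Stage 3: -32 dB ≤ -4 dB, so stage 3 doesn't engage; output -32 dB.

-32 dB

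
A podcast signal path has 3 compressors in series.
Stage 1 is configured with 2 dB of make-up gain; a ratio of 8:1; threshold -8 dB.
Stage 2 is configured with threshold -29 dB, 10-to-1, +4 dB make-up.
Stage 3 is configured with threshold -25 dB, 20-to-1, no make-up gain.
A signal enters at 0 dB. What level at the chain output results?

Stage 1: overshoot 8 dB → 8/8 = 1 dB → -7 dB; +2 dB make-up → -5 dB.
Stage 2: -5 dB is 24 dB over -29 dB; at 10:1 that becomes 2.4 dB over, giving -26.6 dB; +4 dB make-up → -22.6 dB.
Stage 3: overshoot 2.4 dB → 2.4/20 = 0.12 dB → -24.88 dB.

-24.88 dB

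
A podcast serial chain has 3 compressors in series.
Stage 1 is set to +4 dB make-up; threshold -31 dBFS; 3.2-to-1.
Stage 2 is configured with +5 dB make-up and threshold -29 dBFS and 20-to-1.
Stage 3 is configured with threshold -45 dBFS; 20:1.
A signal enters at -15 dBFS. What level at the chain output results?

Stage 1: overshoot 16 dB → 16/3.2 = 5 dB → -26 dBFS; +4 dB make-up → -22 dBFS.
Stage 2: -22 dBFS is 7 dB over -29 dBFS; at 20:1 that becomes 0.35 dB over, giving -28.65 dBFS; +5 dB make-up → -23.65 dBFS.
Stage 3: -23.65 dBFS is 21.35 dB over -45 dBFS; at 20:1 that becomes 1.0675 dB over, giving -43.9325 dBFS.

-43.9325 dBFS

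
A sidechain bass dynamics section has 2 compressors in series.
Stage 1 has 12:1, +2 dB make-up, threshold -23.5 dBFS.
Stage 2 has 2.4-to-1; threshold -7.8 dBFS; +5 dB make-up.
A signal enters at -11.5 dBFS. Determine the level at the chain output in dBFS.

-15.5 dBFS

Stage 1: -11.5 dBFS is 12 dB over -23.5 dBFS; at 12:1 that becomes 1 dB over, giving -22.5 dBFS; +2 dB make-up → -20.5 dBFS.
Stage 2: -20.5 dBFS is at or below the -7.8 dBFS threshold — no compression; make-up brings it to -15.5 dBFS.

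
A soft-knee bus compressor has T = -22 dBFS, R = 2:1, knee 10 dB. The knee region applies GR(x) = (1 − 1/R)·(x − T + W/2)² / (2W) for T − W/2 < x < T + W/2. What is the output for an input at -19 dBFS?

x − T + W/2 = -19 − (-22) + 5 = 8.
GR = (1 − 1/2) × 8² / 20 = 0.5 × 64 / 20 = 1.6 dB.
Output = -19 − 1.6 = -20.6 dBFS.

-20.6 dBFS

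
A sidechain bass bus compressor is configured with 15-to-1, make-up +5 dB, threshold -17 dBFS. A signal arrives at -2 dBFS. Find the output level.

Overshoot: -2 − (-17) = 15 dB.
The 15 dB excess becomes 1 dB after 15:1 reduction.
So the level is -17 + 1 = -16 dBFS; make-up adds 5 dB, giving -11 dBFS.

-11 dBFS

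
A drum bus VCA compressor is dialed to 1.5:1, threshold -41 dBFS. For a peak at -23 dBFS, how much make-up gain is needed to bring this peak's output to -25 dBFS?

Overshoot 18 dB → 18/1.5 = 12 dB after compression, so the compressed level is -41 + 12 = -29 dBFS.
Make-up = target − compressed = -25 − (-29) = 4 dB.

4 dB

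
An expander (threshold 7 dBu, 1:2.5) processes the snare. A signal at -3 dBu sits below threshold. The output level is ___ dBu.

-18 dBu

The input is 10 dB below the 7 dBu threshold.
A 1:2.5 expander multiplies undershoot by 2.5: 10 × 2.5 = 25 dB below threshold.
Output = 7 − 25 = -18 dBu.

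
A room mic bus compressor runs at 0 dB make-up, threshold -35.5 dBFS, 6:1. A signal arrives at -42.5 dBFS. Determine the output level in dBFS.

-42.5 dBFS is 7 dB below the -35.5 dBFS threshold, so no gain reduction is applied.
Output = input = -42.5 dBFS.

-42.5 dBFS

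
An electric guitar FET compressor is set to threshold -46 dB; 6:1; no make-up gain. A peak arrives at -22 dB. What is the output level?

The input is 24 dB above the -46 dB threshold.
6:1 compression reduces that to 24/6 = 4 dB over.
So the level is -46 + 4 = -42 dB.

-42 dB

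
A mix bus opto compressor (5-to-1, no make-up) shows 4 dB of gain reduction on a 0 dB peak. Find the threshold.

-5 dB

Gain reduction = 0 − (-4) = 4 dB; output overshoot = GR / (R − 1) = 4 / 4 = 1 dB.
Threshold = output − output overshoot = -4 − 1 = -5 dB.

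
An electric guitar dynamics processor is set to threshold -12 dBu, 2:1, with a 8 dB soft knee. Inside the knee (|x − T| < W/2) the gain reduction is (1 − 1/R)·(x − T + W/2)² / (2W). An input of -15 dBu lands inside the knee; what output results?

x − T + W/2 = -15 − (-12) + 4 = 1.
GR = (1 − 1/2) × 1² / 16 = 0.5 × 1 / 16 = 0.03125 dB.
Output = -15 − 0.03125 = -15.03125 dBu.

-15.03125 dBu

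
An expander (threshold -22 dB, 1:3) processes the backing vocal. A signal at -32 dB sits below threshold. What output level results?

-52 dB

The input is 10 dB below the -22 dB threshold.
A 1:3 expander multiplies undershoot by 3: 10 × 3 = 30 dB below threshold.
Output = -22 − 30 = -52 dB.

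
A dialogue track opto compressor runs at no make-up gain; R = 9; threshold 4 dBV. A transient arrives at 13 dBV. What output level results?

Overshoot: 13 − 4 = 9 dB.
The 9 dB excess becomes 1 dB after 9:1 reduction.
Output = 4 + 1 = 5 dBV.

5 dBV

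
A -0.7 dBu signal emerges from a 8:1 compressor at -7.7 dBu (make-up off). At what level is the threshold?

-8.7 dBu

Gain reduction = -0.7 − (-7.7) = 7 dB; output overshoot = GR / (R − 1) = 7 / 7 = 1 dB.
Threshold = output − output overshoot = -7.7 − 1 = -8.7 dBu.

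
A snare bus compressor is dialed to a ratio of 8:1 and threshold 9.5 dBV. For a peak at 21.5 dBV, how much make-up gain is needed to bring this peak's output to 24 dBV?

13 dB

The peak compresses to 9.5 + 12/8 = 11 dBV.
To reach 24 dBV requires 24 − 11 = 13 dB of make-up.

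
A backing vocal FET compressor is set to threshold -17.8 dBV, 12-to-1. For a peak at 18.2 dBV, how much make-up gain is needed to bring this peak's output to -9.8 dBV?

5 dB

Overshoot 36 dB → 36/12 = 3 dB after compression, so the compressed level is -17.8 + 3 = -14.8 dBV.
Make-up = target − compressed = -9.8 − (-14.8) = 5 dB.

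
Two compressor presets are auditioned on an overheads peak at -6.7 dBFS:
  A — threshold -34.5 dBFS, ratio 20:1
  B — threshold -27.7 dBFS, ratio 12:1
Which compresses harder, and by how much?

A, by 7.16 dB

A: 27.8 dB over, compressed to 1.39 dB over, so 26.41 dB of GR.
B: 21 dB over, compressed to 1.75 dB over, so 19.25 dB of GR.
Difference: 7.16 dB in favour of A.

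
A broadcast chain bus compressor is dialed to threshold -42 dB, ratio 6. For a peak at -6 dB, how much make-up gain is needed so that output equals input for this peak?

30 dB

Overshoot 36 dB → 36/6 = 6 dB after compression, so the compressed level is -42 + 6 = -36 dB.
Make-up = target − compressed = -6 − (-36) = 30 dB.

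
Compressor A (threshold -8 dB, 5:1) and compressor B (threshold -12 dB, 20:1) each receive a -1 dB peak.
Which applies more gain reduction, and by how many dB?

A: overshoot 7 dB → output overshoot 1.4 dB → GR 5.6 dB.
B: overshoot 11 dB → output overshoot 0.55 dB → GR 10.45 dB.
Difference: 4.85 dB in favour of B.

B, by 4.85 dB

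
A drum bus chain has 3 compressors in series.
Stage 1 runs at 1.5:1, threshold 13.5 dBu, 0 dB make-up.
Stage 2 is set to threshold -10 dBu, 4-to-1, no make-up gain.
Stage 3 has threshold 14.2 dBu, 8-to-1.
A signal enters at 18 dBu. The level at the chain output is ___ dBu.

-3.375 dBu

Stage 1: 18 dBu is 4.5 dB over 13.5 dBu; at 1.5:1 that becomes 3 dB over, giving 16.5 dBu.
Stage 2: overshoot 26.5 dB → 26.5/4 = 6.625 dB → -3.375 dBu.
Stage 3: -3.375 dBu ≤ 14.2 dBu, so stage 3 doesn't engage; output -3.375 dBu.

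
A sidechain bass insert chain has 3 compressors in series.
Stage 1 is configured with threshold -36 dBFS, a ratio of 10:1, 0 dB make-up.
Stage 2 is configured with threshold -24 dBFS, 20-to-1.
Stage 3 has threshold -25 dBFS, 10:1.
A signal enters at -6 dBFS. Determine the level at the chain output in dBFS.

-33 dBFS

Stage 1: 30 dB above -36 dBFS, reduced 10:1 to 3 dB above → -33 dBFS.
Stage 2: below threshold (-33 ≤ -24); passes unchanged; output -33 dBFS.
Stage 3: below threshold (-33 ≤ -25); passes unchanged; output -33 dBFS.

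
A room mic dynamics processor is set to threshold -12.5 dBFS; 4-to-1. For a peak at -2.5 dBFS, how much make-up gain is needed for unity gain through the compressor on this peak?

7.5 dB

Overshoot 10 dB → 10/4 = 2.5 dB after compression, so the compressed level is -12.5 + 2.5 = -10 dBFS.
Make-up = target − compressed = -2.5 − (-10) = 7.5 dB.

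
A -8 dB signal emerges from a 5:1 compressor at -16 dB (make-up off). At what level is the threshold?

-18 dB

Input is 10 dB above T (since output overshoot × R = input overshoot: (-16 − T)·5 = -8 − T gives T = -18 dB).
Check: -18 + (-8 − (-18))/5 = -18 + 2 = -16 dB. ✓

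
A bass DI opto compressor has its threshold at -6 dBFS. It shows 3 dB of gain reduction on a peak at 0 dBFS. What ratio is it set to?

Input overshoot = 0 − (-6) = 6 dB.
Output overshoot = 6 − 3 = 3 dB.
Ratio = input overshoot / output overshoot = 6 / 3 = 2.

2:1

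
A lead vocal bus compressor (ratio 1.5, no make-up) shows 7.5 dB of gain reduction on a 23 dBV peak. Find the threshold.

0.5 dBV

Input is 22.5 dB above T (since output overshoot × R = input overshoot: (15.5 − T)·1.5 = 23 − T gives T = 0.5 dBV).
Check: 0.5 + (23 − 0.5)/1.5 = 0.5 + 15 = 15.5 dBV. ✓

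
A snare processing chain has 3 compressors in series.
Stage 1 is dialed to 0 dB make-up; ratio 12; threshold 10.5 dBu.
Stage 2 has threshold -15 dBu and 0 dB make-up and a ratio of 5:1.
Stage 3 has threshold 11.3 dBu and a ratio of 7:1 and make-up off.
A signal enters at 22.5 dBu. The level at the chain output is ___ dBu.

-9.7 dBu

Stage 1: 12 dB above 10.5 dBu, reduced 12:1 to 1 dB above → 11.5 dBu.
Stage 2: 11.5 dBu is 26.5 dB over -15 dBu; at 5:1 that becomes 5.3 dB over, giving -9.7 dBu.
Stage 3: below threshold (-9.7 ≤ 11.3); passes unchanged; output -9.7 dBu.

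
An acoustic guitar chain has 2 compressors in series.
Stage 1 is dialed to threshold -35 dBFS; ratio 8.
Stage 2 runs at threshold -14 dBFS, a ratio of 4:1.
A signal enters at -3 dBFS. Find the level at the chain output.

-31 dBFS

Stage 1: overshoot 32 dB → 32/8 = 4 dB → -31 dBFS.
Stage 2: below threshold (-31 ≤ -14); passes unchanged; output -31 dBFS.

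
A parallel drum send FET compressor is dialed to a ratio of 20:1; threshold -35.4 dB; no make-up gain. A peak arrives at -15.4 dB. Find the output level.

-34.4 dB

The input is 20 dB above the -35.4 dB threshold.
The 20 dB excess becomes 1 dB after 20:1 reduction.
So the level is -35.4 + 1 = -34.4 dB.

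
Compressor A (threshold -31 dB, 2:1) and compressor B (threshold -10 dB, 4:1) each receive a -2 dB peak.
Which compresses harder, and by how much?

A: GR = 29 − 29/2 = 14.5 dB.
B: GR = 8 − 8/4 = 6 dB.
Difference: 8.5 dB in favour of A.

A, by 8.5 dB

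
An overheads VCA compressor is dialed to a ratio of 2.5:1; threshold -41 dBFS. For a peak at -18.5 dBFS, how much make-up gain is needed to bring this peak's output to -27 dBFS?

The peak compresses to -41 + 22.5/2.5 = -32 dBFS.
To reach -27 dBFS requires -27 − (-32) = 5 dB of make-up.

5 dB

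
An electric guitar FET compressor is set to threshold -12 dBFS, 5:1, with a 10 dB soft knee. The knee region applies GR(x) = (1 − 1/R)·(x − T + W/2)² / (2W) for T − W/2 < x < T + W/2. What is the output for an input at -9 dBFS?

x − T + W/2 = -9 − (-12) + 5 = 8.
GR = (1 − 1/5) × 8² / 20 = 0.8 × 64 / 20 = 2.56 dB.
Output = -9 − 2.56 = -11.56 dBFS.

-11.56 dBFS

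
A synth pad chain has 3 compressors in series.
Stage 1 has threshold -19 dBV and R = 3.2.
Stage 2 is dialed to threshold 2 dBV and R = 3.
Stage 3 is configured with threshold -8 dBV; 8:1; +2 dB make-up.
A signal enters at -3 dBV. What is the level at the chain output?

-12 dBV

Stage 1: -3 dBV is 16 dB over -19 dBV; at 3.2:1 that becomes 5 dB over, giving -14 dBV.
Stage 2: -14 dBV is at or below the 2 dBV threshold — no compression; output -14 dBV.
Stage 3: -14 dBV ≤ -8 dBV, so stage 3 doesn't engage; make-up brings it to -12 dBV.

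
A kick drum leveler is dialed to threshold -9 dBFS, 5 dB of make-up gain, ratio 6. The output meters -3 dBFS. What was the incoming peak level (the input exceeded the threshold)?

-3 dBFS

Remove make-up: -3 − 5 = -8 dBFS.
The compressed level sits -8 − (-9) = 1 dB over threshold.
Before 6:1 compression the overshoot was 1 × 6 = 6 dB, so input = -9 + 6 = -3 dBFS.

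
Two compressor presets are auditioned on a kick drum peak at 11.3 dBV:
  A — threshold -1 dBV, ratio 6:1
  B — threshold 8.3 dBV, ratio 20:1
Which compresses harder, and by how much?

A, by 7.4 dB

A: GR = 12.3 − 12.3/6 = 10.25 dB.
B: GR = 3 − 3/20 = 2.85 dB.
A reduces 7.4 dB more.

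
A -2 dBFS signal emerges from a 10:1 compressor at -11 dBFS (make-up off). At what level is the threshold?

-12 dBFS

Gain reduction = -2 − (-11) = 9 dB; output overshoot = GR / (R − 1) = 9 / 9 = 1 dB.
Threshold = output − output overshoot = -11 − 1 = -12 dBFS.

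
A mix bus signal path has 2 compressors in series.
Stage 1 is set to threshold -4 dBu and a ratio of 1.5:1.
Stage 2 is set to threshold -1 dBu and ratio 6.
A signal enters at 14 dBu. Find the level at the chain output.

0.5 dBu

Stage 1: 14 dBu is 18 dB over -4 dBu; at 1.5:1 that becomes 12 dB over, giving 8 dBu.
Stage 2: 8 dBu is 9 dB over -1 dBu; at 6:1 that becomes 1.5 dB over, giving 0.5 dBu.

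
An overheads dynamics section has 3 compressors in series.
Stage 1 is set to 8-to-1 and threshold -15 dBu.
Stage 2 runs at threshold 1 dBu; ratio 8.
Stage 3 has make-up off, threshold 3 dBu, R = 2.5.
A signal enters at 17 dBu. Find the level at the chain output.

-11 dBu

Stage 1: 32 dB above -15 dBu, reduced 8:1 to 4 dB above → -11 dBu.
Stage 2: -11 dBu ≤ 1 dBu, so stage 2 doesn't engage; output -11 dBu.
Stage 3: below threshold (-11 ≤ 3); passes unchanged; output -11 dBu.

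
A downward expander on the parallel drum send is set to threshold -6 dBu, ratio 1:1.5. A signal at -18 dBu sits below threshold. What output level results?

-24 dBu

Below threshold, a 1:1.5 expander applies gain = (1.5−1)×(T − x) of attenuation.
(1.5−1) × 12 = 6 dB, so output = -18 − 6 = -24 dBu.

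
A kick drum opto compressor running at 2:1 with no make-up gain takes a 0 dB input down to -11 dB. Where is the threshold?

-22 dB

Input is 22 dB above T (since output overshoot × R = input overshoot: (-11 − T)·2 = 0 − T gives T = -22 dB).
Check: -22 + (0 − (-22))/2 = -22 + 11 = -11 dB. ✓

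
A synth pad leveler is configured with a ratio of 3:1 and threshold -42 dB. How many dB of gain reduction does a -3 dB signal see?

26 dB

Overshoot = -3 − (-42) = 39 dB.
At 3:1, output sits 39/3 = 13 dB above threshold.
So the signal is attenuated by 39 − 13 = 26 dB.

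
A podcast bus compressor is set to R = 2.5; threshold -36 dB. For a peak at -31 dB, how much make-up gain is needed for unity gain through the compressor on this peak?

3 dB

The peak compresses to -36 + 5/2.5 = -34 dB.
To reach -31 dB requires -31 − (-34) = 3 dB of make-up.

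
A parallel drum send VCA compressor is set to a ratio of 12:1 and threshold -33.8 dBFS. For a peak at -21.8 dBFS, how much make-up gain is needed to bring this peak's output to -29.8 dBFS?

Overshoot 12 dB → 12/12 = 1 dB after compression, so the compressed level is -33.8 + 1 = -32.8 dBFS.
Make-up = target − compressed = -29.8 − (-32.8) = 3 dB.

3 dB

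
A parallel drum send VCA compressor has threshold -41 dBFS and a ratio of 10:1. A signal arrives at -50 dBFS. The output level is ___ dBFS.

-50 dBFS

-50 dBFS is 9 dB below the -41 dBFS threshold, so no gain reduction is applied.
Output = input = -50 dBFS.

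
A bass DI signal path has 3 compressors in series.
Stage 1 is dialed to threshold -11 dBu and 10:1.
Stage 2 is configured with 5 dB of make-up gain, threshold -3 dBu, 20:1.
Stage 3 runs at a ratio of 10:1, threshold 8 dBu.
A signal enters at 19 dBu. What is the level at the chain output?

-3 dBu

Stage 1: 30 dB above -11 dBu, reduced 10:1 to 3 dB above → -8 dBu.
Stage 2: -8 dBu is at or below the -3 dBu threshold — no compression; make-up brings it to -3 dBu.
Stage 3: -3 dBu is at or below the 8 dBu threshold — no compression; output -3 dBu.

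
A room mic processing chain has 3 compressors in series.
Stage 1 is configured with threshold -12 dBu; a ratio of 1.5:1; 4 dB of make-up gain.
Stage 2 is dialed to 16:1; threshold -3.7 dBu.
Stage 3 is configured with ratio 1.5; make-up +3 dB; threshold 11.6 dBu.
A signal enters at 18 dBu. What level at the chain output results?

0.28125 dBu

Stage 1: 30 dB above -12 dBu, reduced 1.5:1 to 20 dB above → 8 dBu; +4 dB make-up → 12 dBu.
Stage 2: 12 dBu is 15.7 dB over -3.7 dBu; at 16:1 that becomes 0.98125 dB over, giving -2.71875 dBu.
Stage 3: -2.71875 dBu ≤ 11.6 dBu, so stage 3 doesn't engage; make-up brings it to 0.28125 dBu.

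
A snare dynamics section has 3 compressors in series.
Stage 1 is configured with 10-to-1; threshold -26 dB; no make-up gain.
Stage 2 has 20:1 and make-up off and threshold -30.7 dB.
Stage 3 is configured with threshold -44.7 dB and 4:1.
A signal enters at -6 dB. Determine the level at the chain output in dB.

Stage 1: 20 dB above -26 dB, reduced 10:1 to 2 dB above → -24 dB.
Stage 2: overshoot 6.7 dB → 6.7/20 = 0.335 dB → -30.365 dB.
Stage 3: 14.335 dB above -44.7 dB, reduced 4:1 to 3.58375 dB above → -41.11625 dB.

-41.11625 dB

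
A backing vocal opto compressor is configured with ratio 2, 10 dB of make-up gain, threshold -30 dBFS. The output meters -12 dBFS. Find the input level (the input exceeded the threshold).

-14 dBFS

Stripping the +10 dB make-up gives -22 dBFS at the gain stage.
Post-compression overshoot = -22 − (-30) = 8 dB.
Input overshoot = R × output overshoot = 16 dB → input = -30 + 16 = -14 dBFS.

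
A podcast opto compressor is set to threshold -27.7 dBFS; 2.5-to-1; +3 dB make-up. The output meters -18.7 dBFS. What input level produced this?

-12.7 dBFS

Before make-up, the level was -18.7 − 3 = -21.7 dBFS.
Post-compression overshoot = -21.7 − (-27.7) = 6 dB.
Input overshoot = R × output overshoot = 15 dB → input = -27.7 + 15 = -12.7 dBFS.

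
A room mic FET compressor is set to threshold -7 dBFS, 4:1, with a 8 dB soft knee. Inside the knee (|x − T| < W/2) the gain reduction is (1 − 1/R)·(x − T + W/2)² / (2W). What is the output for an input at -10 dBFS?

x − T + W/2 = -10 − (-7) + 4 = 1.
GR = (1 − 1/4) × 1² / 16 = 0.75 × 1 / 16 = 0.046875 dB.
Output = -10 − 0.046875 = -10.046875 dBFS.

-10.046875 dBFS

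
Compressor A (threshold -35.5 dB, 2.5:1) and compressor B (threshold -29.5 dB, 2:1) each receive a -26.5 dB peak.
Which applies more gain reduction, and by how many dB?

A: overshoot 9 dB → output overshoot 3.6 dB → GR 5.4 dB.
B: overshoot 3 dB → output overshoot 1.5 dB → GR 1.5 dB.
Difference: 3.9 dB in favour of A.

A, by 3.9 dB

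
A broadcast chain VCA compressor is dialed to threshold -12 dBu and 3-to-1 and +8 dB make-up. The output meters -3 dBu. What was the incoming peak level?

Stripping the +8 dB make-up gives -11 dBu at the gain stage.
Post-compression overshoot = -11 − (-12) = 1 dB.
Input overshoot = R × output overshoot = 3 dB → input = -12 + 3 = -9 dBu.

-9 dBu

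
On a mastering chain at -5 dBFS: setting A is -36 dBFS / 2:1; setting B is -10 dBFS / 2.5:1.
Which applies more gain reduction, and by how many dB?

A: 31 dB over, compressed to 15.5 dB over, so 15.5 dB of GR.
B: 5 dB over, compressed to 2 dB over, so 3 dB of GR.
A reduces 12.5 dB more.

A, by 12.5 dB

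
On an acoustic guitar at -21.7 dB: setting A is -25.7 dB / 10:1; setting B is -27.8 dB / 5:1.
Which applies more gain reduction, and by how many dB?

B, by 1.28 dB

A: overshoot 4 dB → output overshoot 0.4 dB → GR 3.6 dB.
B: overshoot 6.1 dB → output overshoot 1.22 dB → GR 4.88 dB.
B applies 1.28 dB more gain reduction.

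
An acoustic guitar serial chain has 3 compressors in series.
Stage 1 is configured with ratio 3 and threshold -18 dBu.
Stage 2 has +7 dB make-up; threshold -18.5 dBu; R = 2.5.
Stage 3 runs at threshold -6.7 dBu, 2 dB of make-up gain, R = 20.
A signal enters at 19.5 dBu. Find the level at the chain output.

Stage 1: 37.5 dB above -18 dBu, reduced 3:1 to 12.5 dB above → -5.5 dBu.
Stage 2: 13 dB above -18.5 dBu, reduced 2.5:1 to 5.2 dB above → -13.3 dBu; +7 dB make-up → -6.3 dBu.
Stage 3: overshoot 0.4 dB → 0.4/20 = 0.02 dB → -6.68 dBu; +2 dB make-up → -4.68 dBu.

-4.68 dBu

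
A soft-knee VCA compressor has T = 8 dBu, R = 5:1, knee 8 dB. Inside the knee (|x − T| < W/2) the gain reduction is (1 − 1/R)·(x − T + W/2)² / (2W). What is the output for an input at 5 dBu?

4.95 dBu

x − T + W/2 = 5 − 8 + 4 = 1.
GR = (1 − 1/5) × 1² / 16 = 0.8 × 1 / 16 = 0.05 dB.
Output = 5 − 0.05 = 4.95 dBu.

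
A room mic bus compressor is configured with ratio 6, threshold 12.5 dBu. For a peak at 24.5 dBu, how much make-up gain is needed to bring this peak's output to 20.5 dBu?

6 dB

The peak compresses to 12.5 + 12/6 = 14.5 dBu.
To reach 20.5 dBu requires 20.5 − 14.5 = 6 dB of make-up.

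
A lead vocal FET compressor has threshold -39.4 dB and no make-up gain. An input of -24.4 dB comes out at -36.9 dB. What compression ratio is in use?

Input overshoot = -24.4 − (-39.4) = 15 dB; output overshoot = -36.9 − (-39.4) = 2.5 dB.
Ratio = 15 / 2.5 = 6.

6:1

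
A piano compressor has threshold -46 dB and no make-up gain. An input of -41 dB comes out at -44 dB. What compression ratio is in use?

Input overshoot = -41 − (-46) = 5 dB; output overshoot = -44 − (-46) = 2 dB.
Ratio = 5 / 2 = 2.5.

2.5:1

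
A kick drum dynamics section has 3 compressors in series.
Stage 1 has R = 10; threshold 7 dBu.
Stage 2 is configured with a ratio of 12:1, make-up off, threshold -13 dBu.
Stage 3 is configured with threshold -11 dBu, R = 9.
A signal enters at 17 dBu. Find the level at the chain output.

-11.25 dBu

Stage 1: 10 dB above 7 dBu, reduced 10:1 to 1 dB above → 8 dBu.
Stage 2: 8 dBu is 21 dB over -13 dBu; at 12:1 that becomes 1.75 dB over, giving -11.25 dBu.
Stage 3: below threshold (-11.25 ≤ -11); passes unchanged; output -11.25 dBu.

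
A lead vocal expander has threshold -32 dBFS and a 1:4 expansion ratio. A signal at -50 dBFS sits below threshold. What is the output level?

Undershoot = (-32) − (-50) = 18 dB.
At 1:4, that expands to 72 dB under threshold.
Output = -32 − 72 = -104 dBFS.

-104 dBFS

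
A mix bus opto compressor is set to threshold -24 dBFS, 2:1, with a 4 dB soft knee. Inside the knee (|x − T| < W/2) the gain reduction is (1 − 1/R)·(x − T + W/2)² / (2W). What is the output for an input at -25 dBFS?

-25.0625 dBFS

x − T + W/2 = -25 − (-24) + 2 = 1.
GR = (1 − 1/2) × 1² / 8 = 0.5 × 1 / 8 = 0.0625 dB.
Output = -25 − 0.0625 = -25.0625 dBFS.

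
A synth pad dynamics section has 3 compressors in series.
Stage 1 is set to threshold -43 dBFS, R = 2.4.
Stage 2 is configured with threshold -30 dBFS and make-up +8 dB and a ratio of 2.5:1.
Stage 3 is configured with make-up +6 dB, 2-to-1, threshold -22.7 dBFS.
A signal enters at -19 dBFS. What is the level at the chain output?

-19 dBFS

Stage 1: -19 dBFS is 24 dB over -43 dBFS; at 2.4:1 that becomes 10 dB over, giving -33 dBFS.
Stage 2: -33 dBFS ≤ -30 dBFS, so stage 2 doesn't engage; make-up brings it to -25 dBFS.
Stage 3: -25 dBFS is at or below the -22.7 dBFS threshold — no compression; make-up brings it to -19 dBFS.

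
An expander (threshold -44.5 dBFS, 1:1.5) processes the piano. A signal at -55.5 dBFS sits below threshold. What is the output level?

The input is 11 dB below the -44.5 dBFS threshold.
A 1:1.5 expander multiplies undershoot by 1.5: 11 × 1.5 = 16.5 dB below threshold.
Output = -44.5 − 16.5 = -61 dBFS.

-61 dBFS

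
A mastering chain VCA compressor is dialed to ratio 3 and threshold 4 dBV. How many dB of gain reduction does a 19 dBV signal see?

The signal is 15 dB above threshold.
A 3:1 ratio leaves 5 dB of that excess.
GR = overshoot in − overshoot out = 15 − 5 = 10 dB.

10 dB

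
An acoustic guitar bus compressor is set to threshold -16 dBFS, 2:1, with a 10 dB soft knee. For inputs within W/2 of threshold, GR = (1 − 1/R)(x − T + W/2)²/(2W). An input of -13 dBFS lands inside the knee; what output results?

-14.6 dBFS

x − T + W/2 = -13 − (-16) + 5 = 8.
GR = (1 − 1/2) × 8² / 20 = 0.5 × 64 / 20 = 1.6 dB.
Output = -13 − 1.6 = -14.6 dBFS.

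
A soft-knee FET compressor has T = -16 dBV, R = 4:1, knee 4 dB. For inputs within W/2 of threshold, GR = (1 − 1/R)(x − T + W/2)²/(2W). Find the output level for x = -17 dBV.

x − T + W/2 = -17 − (-16) + 2 = 1.
GR = (1 − 1/4) × 1² / 8 = 0.75 × 1 / 8 = 0.09375 dB.
Output = -17 − 0.09375 = -17.09375 dBV.

-17.09375 dBV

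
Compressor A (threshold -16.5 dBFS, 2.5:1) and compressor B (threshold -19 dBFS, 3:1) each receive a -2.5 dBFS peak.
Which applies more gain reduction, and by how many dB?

B, by 2.6 dB

A: GR = 14 − 14/2.5 = 8.4 dB.
B: GR = 16.5 − 16.5/3 = 11 dB.
B reduces 2.6 dB more.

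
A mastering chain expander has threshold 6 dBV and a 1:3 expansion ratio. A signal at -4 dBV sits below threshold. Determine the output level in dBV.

-24 dBV

Undershoot = 6 − (-4) = 10 dB.
At 1:3, that expands to 30 dB under threshold.
Output = 6 − 30 = -24 dBV.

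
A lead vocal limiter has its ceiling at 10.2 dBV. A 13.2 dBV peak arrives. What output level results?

A brickwall limiter is an ∞:1 compressor: any input above the ceiling is clamped to 10.2 dBV.

10.2 dBV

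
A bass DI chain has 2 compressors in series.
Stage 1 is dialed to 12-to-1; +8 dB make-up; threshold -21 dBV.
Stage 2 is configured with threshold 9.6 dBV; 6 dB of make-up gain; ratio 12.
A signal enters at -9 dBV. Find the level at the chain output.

Stage 1: 12 dB above -21 dBV, reduced 12:1 to 1 dB above → -20 dBV; +8 dB make-up → -12 dBV.
Stage 2: -12 dBV ≤ 9.6 dBV, so stage 2 doesn't engage; make-up brings it to -6 dBV.

-6 dBV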